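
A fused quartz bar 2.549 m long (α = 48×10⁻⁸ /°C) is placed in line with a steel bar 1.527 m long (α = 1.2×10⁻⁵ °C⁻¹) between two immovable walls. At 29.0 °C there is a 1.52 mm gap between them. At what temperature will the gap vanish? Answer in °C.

T = 107 °C

α₁L₁ = 1.22352×10⁻⁶ m/K, α₂L₂ = 1.8324×10⁻⁵ m/K → total 1.954752×10⁻⁵ m/K
ΔT = g/(α₁L₁+α₂L₂) = 1.52×10⁻³ / 1.954752×10⁻⁵ = 77.76 K
T = 29.0 + 77.76 = 106.76 °C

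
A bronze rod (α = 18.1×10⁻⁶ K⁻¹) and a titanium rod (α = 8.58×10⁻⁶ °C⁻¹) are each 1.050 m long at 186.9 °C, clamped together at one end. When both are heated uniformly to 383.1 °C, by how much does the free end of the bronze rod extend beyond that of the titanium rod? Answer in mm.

ΔT = 196.2 K
bronze: ΔL = 18.1×10⁻⁶ × 1.050 m × 196.2 = 3.7288×10⁻³ m = 3.7288 mm
titanium: ΔL = 8.58×10⁻⁶ × 1.050 m × 196.2 = 1.7676×10⁻³ m = 1.7676 mm
difference = 3.7288 − 1.7676 = 1.9612 mm

1.96 mm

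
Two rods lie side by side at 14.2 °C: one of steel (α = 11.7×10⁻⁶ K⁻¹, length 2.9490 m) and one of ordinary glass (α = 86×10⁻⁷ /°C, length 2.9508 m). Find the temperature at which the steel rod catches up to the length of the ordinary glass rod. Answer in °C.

Equal length when α₁L₁ΔT − α₂L₂ΔT = L₂ − L₁ = 1.80×10⁻³ m
α₁L₁ = 3.45033×10⁻⁵, α₂L₂ = 2.537688×10⁻⁵ → Δ(αL) = 9.12642×10⁻⁶ m/K
ΔT = 1.80×10⁻³ / 9.12642×10⁻⁶ = 197.230 K, so T = 14.2 + 197.230 = 211.430 °C

T = 211.4 °C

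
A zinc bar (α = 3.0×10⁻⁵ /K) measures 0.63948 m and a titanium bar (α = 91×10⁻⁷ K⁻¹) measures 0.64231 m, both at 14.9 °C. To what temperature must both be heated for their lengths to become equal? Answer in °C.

L₁(1 + α₁ΔT) = L₂(1 + α₂ΔT) ⇒ ΔT = (L₂ − L₁)/(α₁L₁ − α₂L₂)
L₂ − L₁ = 0.64231 − 0.63948 = 2.83×10⁻³ m
α₁L₁ − α₂L₂ = 3.0×10⁻⁵×0.63948 − 91×10⁻⁷×0.64231 = 1.3339379×10⁻⁵ m/K
ΔT = 2.83×10⁻³ / 1.3339379×10⁻⁵ = 212.154 K
T = 14.9 + 212.154 = 227.054 °C

T = 227.1 °C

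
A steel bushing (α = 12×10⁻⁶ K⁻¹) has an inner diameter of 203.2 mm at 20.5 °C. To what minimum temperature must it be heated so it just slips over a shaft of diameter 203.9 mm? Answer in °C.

Required Δd = 203.9 − 203.2 = 0.7 mm
Δd = αd₀ΔT ⇒ ΔT = Δd/(αd₀) = 0.7 / (12×10⁻⁶ × 203.2) = 287.07 K
T_min = 20.5 + 287.07 = 307.57 °C

T = 308 °C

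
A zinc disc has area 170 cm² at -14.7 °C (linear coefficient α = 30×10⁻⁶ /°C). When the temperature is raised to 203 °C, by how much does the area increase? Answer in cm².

Area coefficient ≈ 2α; |ΔT| = 217.7 K
ΔA = 2αA₀ΔT = 2(30×10⁻⁶)(170)(217.7) = 2.22 cm²

ΔA = 2.22 cm²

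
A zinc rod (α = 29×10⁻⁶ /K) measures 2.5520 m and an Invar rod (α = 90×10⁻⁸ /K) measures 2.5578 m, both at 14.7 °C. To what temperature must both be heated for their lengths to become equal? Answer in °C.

T = 95.59 °C

L₁(1 + α₁ΔT) = L₂(1 + α₂ΔT) ⇒ ΔT = (L₂ − L₁)/(α₁L₁ − α₂L₂)
L₂ − L₁ = 2.5578 − 2.5520 = 5.80×10⁻³ m
α₁L₁ − α₂L₂ = 29×10⁻⁶×2.5520 − 90×10⁻⁸×2.5578 = 7.170598×10⁻⁵ m/K
ΔT = 5.80×10⁻³ / 7.170598×10⁻⁵ = 80.8859 K
T = 14.7 + 80.8859 = 95.5859 °C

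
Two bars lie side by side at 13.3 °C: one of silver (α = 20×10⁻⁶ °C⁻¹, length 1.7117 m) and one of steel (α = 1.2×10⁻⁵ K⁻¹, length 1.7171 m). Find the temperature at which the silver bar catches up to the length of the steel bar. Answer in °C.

T = 409.5 °C

Equal length when α₁L₁ΔT − α₂L₂ΔT = L₂ − L₁ = 5.40×10⁻³ m
α₁L₁ = 3.4234×10⁻⁵, α₂L₂ = 2.06052×10⁻⁵ → Δ(αL) = 1.36288×10⁻⁵ m/K
ΔT = 5.40×10⁻³ / 1.36288×10⁻⁵ = 396.220 K, so T = 13.3 + 396.220 = 409.520 °C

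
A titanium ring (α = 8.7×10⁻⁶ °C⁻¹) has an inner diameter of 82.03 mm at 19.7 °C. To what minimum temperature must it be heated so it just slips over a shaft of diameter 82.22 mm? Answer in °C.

T = 286 °C

Required Δd = 82.22 − 82.03 = 0.19 mm
Δd = αd₀ΔT ⇒ ΔT = Δd/(αd₀) = 0.19 / (8.7×10⁻⁶ × 82.03) = 266.23 K
T_min = 19.7 + 266.23 = 285.93 °C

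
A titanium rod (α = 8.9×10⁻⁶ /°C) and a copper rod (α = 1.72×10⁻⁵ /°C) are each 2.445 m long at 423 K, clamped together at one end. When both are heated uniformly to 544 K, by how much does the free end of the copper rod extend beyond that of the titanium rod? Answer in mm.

ΔT = 121 K
titanium: ΔL = 8.9×10⁻⁶ × 2.445 m × 121 = 2.6330×10⁻³ m = 2.6330 mm
copper: ΔL = 1.72×10⁻⁵ × 2.445 m × 121 = 5.0885×10⁻³ m = 5.0885 mm
difference = 5.0885 − 2.6330 = 2.4555 mm

2.46 mm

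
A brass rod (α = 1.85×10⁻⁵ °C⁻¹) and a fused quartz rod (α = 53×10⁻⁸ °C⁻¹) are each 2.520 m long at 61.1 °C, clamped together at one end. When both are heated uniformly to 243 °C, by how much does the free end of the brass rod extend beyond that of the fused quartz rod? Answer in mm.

ΔT = 181.9 K
brass: ΔL = 1.85×10⁻⁵ × 2.520 m × 181.9 = 8.4802×10⁻³ m = 8.4802 mm
fused quartz: ΔL = 53×10⁻⁸ × 2.520 m × 181.9 = 2.4295×10⁻⁴ m = 0.24295 mm
difference = 8.4802 − 0.24295 = 8.23725 mm

8.24 mm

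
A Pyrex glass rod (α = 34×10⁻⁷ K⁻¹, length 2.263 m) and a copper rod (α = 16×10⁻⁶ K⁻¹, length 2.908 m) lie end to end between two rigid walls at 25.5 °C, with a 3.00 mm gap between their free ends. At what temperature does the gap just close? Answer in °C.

Gap closes when ΔL₁ + ΔL₂ = 3.00 mm = 3.00×10⁻³ m
(α₁L₁ + α₂L₂)ΔT = g
α₁L₁ + α₂L₂ = 34×10⁻⁷×2.263 + 16×10⁻⁶×2.908 = 5.42222×10⁻⁵ m/K
ΔT = 3.00×10⁻³ / 5.42222×10⁻⁵ = 55.328 K
T = 25.5 + 55.328 = 80.828 °C

T = 80.8 °C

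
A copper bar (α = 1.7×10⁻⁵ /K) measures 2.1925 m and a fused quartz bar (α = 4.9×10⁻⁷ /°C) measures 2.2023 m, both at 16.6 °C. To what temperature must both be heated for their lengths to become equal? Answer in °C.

T = 287.4 °C

L₁(1 + α₁ΔT) = L₂(1 + α₂ΔT) ⇒ ΔT = (L₂ − L₁)/(α₁L₁ − α₂L₂)
L₂ − L₁ = 2.2023 − 2.1925 = 9.80×10⁻³ m
α₁L₁ − α₂L₂ = 1.7×10⁻⁵×2.1925 − 4.9×10⁻⁷×2.2023 = 3.6193373×10⁻⁵ m/K
ΔT = 9.80×10⁻³ / 3.6193373×10⁻⁵ = 270.768 K
T = 16.6 + 270.768 = 287.368 °C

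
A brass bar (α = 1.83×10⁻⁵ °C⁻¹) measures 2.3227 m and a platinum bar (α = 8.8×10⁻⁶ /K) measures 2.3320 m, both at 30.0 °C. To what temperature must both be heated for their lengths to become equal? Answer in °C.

T = 453.0 °C

Equal length when α₁L₁ΔT − α₂L₂ΔT = L₂ − L₁ = 9.30×10⁻³ m
α₁L₁ = 4.250541×10⁻⁵, α₂L₂ = 2.05216×10⁻⁵ → Δ(αL) = 2.198381×10⁻⁵ m/K
ΔT = 9.30×10⁻³ / 2.198381×10⁻⁵ = 423.039 K, so T = 30.0 + 423.039 = 453.039 °C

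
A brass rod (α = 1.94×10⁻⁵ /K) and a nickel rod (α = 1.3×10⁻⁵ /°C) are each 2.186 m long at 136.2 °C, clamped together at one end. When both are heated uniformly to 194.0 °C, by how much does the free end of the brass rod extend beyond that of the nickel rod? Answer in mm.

0.809 mm

ΔT = 57.8 K
brass: ΔL = 1.94×10⁻⁵ × 2.186 m × 57.8 = 2.4512×10⁻³ m = 2.4512 mm
nickel: ΔL = 1.3×10⁻⁵ × 2.186 m × 57.8 = 1.6426×10⁻³ m = 1.6426 mm
difference = 2.4512 − 1.6426 = 0.8086 mm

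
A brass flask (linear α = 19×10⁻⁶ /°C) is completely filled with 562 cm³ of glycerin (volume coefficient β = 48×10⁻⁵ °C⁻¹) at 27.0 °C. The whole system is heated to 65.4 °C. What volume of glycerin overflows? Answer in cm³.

The flask also expands: β_container ≈ 3α = 5.7×10⁻⁵ /K
Net overflow = V₀(β_liq − 3α_cont)ΔT
β − 3α = 4.80×10⁻⁴ − 5.7×10⁻⁵ = 4.23×10⁻⁴ /K; ΔT = 38.4 K
ΔV = 562 × 4.23×10⁻⁴ × 38.4 = 9.13 cm³

9.13 cm³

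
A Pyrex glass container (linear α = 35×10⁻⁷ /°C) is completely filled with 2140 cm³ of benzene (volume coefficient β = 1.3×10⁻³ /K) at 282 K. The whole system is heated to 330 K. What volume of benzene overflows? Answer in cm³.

132 cm³

The container also expands: β_container ≈ 3α = 1.05×10⁻⁵ /K
Net overflow = V₀(β_liq − 3α_cont)ΔT
β − 3α = 1.30×10⁻³ − 1.05×10⁻⁵ = 1.2895×10⁻³ /K; ΔT = 48 K
ΔV = 2140 × 1.2895×10⁻³ × 48 = 132 cm³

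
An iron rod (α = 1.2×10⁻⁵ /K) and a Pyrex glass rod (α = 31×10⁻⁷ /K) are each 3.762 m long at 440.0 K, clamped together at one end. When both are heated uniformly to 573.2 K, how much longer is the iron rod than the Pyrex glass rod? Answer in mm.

ΔT = 133.2 K
iron: ΔL = 1.2×10⁻⁵ × 3.762 m × 133.2 = 6.0132×10⁻³ m = 6.0132 mm
Pyrex glass: ΔL = 31×10⁻⁷ × 3.762 m × 133.2 = 1.5534×10⁻³ m = 1.5534 mm
difference = 6.0132 − 1.5534 = 4.4598 mm

4.46 mm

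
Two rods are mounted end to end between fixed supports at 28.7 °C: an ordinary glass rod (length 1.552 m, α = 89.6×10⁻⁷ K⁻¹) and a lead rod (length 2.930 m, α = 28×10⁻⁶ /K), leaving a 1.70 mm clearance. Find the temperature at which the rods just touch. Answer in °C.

α₁L₁ = 1.390592×10⁻⁵ m/K, α₂L₂ = 8.204×10⁻⁵ m/K → total 9.594592×10⁻⁵ m/K
ΔT = g/(α₁L₁+α₂L₂) = 1.70×10⁻³ / 9.594592×10⁻⁵ = 17.718 K
T = 28.7 + 17.718 = 46.418 °C

T = 46.4 °C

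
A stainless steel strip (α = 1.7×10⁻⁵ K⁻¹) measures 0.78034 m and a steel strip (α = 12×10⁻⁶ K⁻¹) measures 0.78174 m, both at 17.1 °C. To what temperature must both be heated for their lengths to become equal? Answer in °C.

L₁(1 + α₁ΔT) = L₂(1 + α₂ΔT) ⇒ ΔT = (L₂ − L₁)/(α₁L₁ − α₂L₂)
L₂ − L₁ = 0.78174 − 0.78034 = 1.40×10⁻³ m
α₁L₁ − α₂L₂ = 1.7×10⁻⁵×0.78034 − 12×10⁻⁶×0.78174 = 3.8849×10⁻⁶ m/K
ΔT = 1.40×10⁻³ / 3.8849×10⁻⁶ = 360.370 K
T = 17.1 + 360.370 = 377.470 °C

T = 377.5 °C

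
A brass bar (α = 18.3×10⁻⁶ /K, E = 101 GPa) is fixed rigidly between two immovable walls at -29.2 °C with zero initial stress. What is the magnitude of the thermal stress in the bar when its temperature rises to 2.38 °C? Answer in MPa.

Fully constrained: the free strain ε = αΔT is blocked, so σ = Eε = EαΔT.
|ΔT| = 31.58 K
σ = 101×10⁹ × 18.3×10⁻⁶ × 31.58 = 5.84×10⁷ Pa

σ = 58.4 MPa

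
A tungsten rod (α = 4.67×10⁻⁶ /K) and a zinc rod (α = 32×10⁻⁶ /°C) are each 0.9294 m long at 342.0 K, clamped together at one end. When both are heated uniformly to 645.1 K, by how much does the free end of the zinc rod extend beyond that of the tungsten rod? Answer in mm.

7.70 mm

ΔT = 303.1 K
tungsten: ΔL = 4.67×10⁻⁶ × 0.9294 m × 303.1 = 1.3155×10⁻³ m = 1.3155 mm
zinc: ΔL = 32×10⁻⁶ × 0.9294 m × 303.1 = 9.0144×10⁻³ m = 9.0144 mm
difference = 9.0144 − 1.3155 = 7.6989 mm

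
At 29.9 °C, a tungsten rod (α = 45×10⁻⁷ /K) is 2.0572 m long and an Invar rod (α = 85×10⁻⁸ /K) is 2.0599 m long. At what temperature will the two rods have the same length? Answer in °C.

T = 389.6 °C

Equal length when α₁L₁ΔT − α₂L₂ΔT = L₂ − L₁ = 2.70×10⁻³ m
α₁L₁ = 9.2574×10⁻⁶, α₂L₂ = 1.750915×10⁻⁶ → Δ(αL) = 7.506485×10⁻⁶ m/K
ΔT = 2.70×10⁻³ / 7.506485×10⁻⁶ = 359.689 K, so T = 29.9 + 359.689 = 389.589 °C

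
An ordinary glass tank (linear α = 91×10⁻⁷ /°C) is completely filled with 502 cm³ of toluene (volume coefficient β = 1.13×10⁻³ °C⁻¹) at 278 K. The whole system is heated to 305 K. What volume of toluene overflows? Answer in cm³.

The tank also expands: β_container ≈ 3α = 2.73×10⁻⁵ /K
Net overflow = V₀(β_liq − 3α_cont)ΔT
β − 3α = 1.13×10⁻³ − 2.73×10⁻⁵ = 1.1027×10⁻³ /K; ΔT = 27 K
ΔV = 502 × 1.1027×10⁻³ × 27 = 14.9 cm³

14.9 cm³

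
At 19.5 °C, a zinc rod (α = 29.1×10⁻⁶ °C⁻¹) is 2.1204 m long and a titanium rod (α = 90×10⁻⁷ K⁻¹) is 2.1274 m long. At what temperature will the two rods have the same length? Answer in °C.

L₁(1 + α₁ΔT) = L₂(1 + α₂ΔT) ⇒ ΔT = (L₂ − L₁)/(α₁L₁ − α₂L₂)
L₂ − L₁ = 2.1274 − 2.1204 = 7.00×10⁻³ m
α₁L₁ − α₂L₂ = 29.1×10⁻⁶×2.1204 − 90×10⁻⁷×2.1274 = 4.255704×10⁻⁵ m/K
ΔT = 7.00×10⁻³ / 4.255704×10⁻⁵ = 164.485 K
T = 19.5 + 164.485 = 183.985 °C

T = 184.0 °C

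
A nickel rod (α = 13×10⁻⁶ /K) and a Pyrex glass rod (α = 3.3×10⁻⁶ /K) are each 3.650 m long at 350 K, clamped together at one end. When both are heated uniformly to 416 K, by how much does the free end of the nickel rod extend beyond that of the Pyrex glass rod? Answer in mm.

2.34 mm

ΔT = 66 K
nickel: ΔL = 13×10⁻⁶ × 3.650 m × 66 = 3.1317×10⁻³ m = 3.1317 mm
Pyrex glass: ΔL = 3.3×10⁻⁶ × 3.650 m × 66 = 7.9497×10⁻⁴ m = 0.79497 mm
difference = 3.1317 − 0.79497 = 2.33673 mm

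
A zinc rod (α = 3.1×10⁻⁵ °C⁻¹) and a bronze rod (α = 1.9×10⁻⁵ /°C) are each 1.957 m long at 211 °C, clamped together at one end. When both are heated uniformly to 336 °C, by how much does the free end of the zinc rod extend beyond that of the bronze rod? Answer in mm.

ΔT = 125 K
zinc: ΔL = 3.1×10⁻⁵ × 1.957 m × 125 = 7.5834×10⁻³ m = 7.5834 mm
bronze: ΔL = 1.9×10⁻⁵ × 1.957 m × 125 = 4.6479×10⁻³ m = 4.6479 mm
difference = 7.5834 − 4.6479 = 2.9355 mm

2.94 mm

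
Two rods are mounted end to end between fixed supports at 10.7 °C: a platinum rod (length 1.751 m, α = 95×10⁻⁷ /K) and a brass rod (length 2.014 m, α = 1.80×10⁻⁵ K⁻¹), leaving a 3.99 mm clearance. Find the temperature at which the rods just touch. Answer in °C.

T = 86.1 °C

α₁L₁ = 1.66345×10⁻⁵ m/K, α₂L₂ = 3.6252×10⁻⁵ m/K → total 5.28865×10⁻⁵ m/K
ΔT = g/(α₁L₁+α₂L₂) = 3.99×10⁻³ / 5.28865×10⁻⁵ = 75.445 K
T = 10.7 + 75.445 = 86.145 °C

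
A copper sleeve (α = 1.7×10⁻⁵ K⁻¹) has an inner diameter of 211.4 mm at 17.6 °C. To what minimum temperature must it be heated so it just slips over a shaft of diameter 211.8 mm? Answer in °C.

Required Δd = 211.8 − 211.4 = 0.4 mm
Δd = αd₀ΔT ⇒ ΔT = Δd/(αd₀) = 0.4 / (1.7×10⁻⁵ × 211.4) = 111.30 K
T_min = 17.6 + 111.30 = 128.90 °C

T = 129 °C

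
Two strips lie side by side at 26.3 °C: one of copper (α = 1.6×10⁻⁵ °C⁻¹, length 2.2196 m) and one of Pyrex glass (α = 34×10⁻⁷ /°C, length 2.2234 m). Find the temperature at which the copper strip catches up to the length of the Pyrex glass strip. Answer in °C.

T = 162.2 °C

L₁(1 + α₁ΔT) = L₂(1 + α₂ΔT) ⇒ ΔT = (L₂ − L₁)/(α₁L₁ − α₂L₂)
L₂ − L₁ = 2.2234 − 2.2196 = 3.80×10⁻³ m
α₁L₁ − α₂L₂ = 1.6×10⁻⁵×2.2196 − 34×10⁻⁷×2.2234 = 2.795404×10⁻⁵ m/K
ΔT = 3.80×10⁻³ / 2.795404×10⁻⁵ = 135.937 K
T = 26.3 + 135.937 = 162.237 °C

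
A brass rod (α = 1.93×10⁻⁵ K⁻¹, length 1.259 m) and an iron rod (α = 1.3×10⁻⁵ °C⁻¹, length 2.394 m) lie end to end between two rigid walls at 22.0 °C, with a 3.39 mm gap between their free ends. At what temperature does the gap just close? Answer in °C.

T = 83.2 °C

α₁L₁ = 2.42987×10⁻⁵ m/K, α₂L₂ = 3.1122×10⁻⁵ m/K → total 5.54207×10⁻⁵ m/K
ΔT = g/(α₁L₁+α₂L₂) = 3.39×10⁻³ / 5.54207×10⁻⁵ = 61.168 K
T = 22.0 + 61.168 = 83.168 °C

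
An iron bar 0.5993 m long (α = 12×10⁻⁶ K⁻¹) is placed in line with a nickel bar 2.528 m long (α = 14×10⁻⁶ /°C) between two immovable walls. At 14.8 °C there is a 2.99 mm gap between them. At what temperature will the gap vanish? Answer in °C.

T = 85.0 °C

Gap closes when ΔL₁ + ΔL₂ = 2.99 mm = 2.99×10⁻³ m
(α₁L₁ + α₂L₂)ΔT = g
α₁L₁ + α₂L₂ = 12×10⁻⁶×0.5993 + 14×10⁻⁶×2.528 = 4.25836×10⁻⁵ m/K
ΔT = 2.99×10⁻³ / 4.25836×10⁻⁵ = 70.215 K
T = 14.8 + 70.215 = 85.015 °C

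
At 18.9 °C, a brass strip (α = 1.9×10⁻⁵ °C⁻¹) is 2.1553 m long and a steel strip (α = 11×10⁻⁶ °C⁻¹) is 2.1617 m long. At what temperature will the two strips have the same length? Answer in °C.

L₁(1 + α₁ΔT) = L₂(1 + α₂ΔT) ⇒ ΔT = (L₂ − L₁)/(α₁L₁ − α₂L₂)
L₂ − L₁ = 2.1617 − 2.1553 = 6.40×10⁻³ m
α₁L₁ − α₂L₂ = 1.9×10⁻⁵×2.1553 − 11×10⁻⁶×2.1617 = 1.7172×10⁻⁵ m/K
ΔT = 6.40×10⁻³ / 1.7172×10⁻⁵ = 372.700 K
T = 18.9 + 372.700 = 391.600 °C

T = 391.6 °C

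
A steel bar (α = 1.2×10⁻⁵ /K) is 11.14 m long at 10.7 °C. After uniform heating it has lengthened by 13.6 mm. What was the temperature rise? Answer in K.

ΔL = αL₀ΔT ⇒ ΔT = ΔL / (αL₀)
ΔT = 13.6×10⁻³ m / (1.2×10⁻⁵ × 11.14 m) = 101.74 K

ΔT = 102 K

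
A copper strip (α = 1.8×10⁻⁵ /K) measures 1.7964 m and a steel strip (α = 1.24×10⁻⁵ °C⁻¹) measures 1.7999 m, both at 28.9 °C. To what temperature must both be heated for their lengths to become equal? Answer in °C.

T = 378.3 °C

L₁(1 + α₁ΔT) = L₂(1 + α₂ΔT) ⇒ ΔT = (L₂ − L₁)/(α₁L₁ − α₂L₂)
L₂ − L₁ = 1.7999 − 1.7964 = 3.50×10⁻³ m
α₁L₁ − α₂L₂ = 1.8×10⁻⁵×1.7964 − 1.24×10⁻⁵×1.7999 = 1.001644×10⁻⁵ m/K
ΔT = 3.50×10⁻³ / 1.001644×10⁻⁵ = 349.426 K
T = 28.9 + 349.426 = 378.326 °C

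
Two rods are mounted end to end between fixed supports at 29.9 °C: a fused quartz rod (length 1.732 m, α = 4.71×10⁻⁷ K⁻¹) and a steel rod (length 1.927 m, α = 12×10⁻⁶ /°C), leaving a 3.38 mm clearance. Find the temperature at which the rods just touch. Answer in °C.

T = 171 °C

α₁L₁ = 8.15772×10⁻⁷ m/K, α₂L₂ = 2.3124×10⁻⁵ m/K → total 2.3939772×10⁻⁵ m/K
ΔT = g/(α₁L₁+α₂L₂) = 3.38×10⁻³ / 2.3939772×10⁻⁵ = 141.19 K
T = 29.9 + 141.19 = 171.09 °C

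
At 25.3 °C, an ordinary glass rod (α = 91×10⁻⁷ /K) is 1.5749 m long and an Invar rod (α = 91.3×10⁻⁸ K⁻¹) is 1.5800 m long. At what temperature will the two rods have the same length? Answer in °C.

T = 421.0 °C

L₁(1 + α₁ΔT) = L₂(1 + α₂ΔT) ⇒ ΔT = (L₂ − L₁)/(α₁L₁ − α₂L₂)
L₂ − L₁ = 1.5800 − 1.5749 = 5.10×10⁻³ m
α₁L₁ − α₂L₂ = 91×10⁻⁷×1.5749 − 91.3×10⁻⁸×1.5800 = 1.288905×10⁻⁵ m/K
ΔT = 5.10×10⁻³ / 1.288905×10⁻⁵ = 395.685 K
T = 25.3 + 395.685 = 420.985 °C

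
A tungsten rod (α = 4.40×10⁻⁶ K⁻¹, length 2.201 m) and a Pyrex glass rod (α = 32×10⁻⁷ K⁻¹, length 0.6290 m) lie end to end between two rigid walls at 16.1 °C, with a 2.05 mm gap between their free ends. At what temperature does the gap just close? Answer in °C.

Gap closes when ΔL₁ + ΔL₂ = 2.05 mm = 2.05×10⁻³ m
(α₁L₁ + α₂L₂)ΔT = g
α₁L₁ + α₂L₂ = 4.40×10⁻⁶×2.201 + 32×10⁻⁷×0.6290 = 1.16972×10⁻⁵ m/K
ΔT = 2.05×10⁻³ / 1.16972×10⁻⁵ = 175.26 K
T = 16.1 + 175.26 = 191.36 °C

T = 191 °C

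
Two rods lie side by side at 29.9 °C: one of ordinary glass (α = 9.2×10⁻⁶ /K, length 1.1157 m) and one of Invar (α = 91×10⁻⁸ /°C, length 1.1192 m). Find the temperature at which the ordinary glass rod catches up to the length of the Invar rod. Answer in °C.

T = 408.4 °C

L₁(1 + α₁ΔT) = L₂(1 + α₂ΔT) ⇒ ΔT = (L₂ − L₁)/(α₁L₁ − α₂L₂)
L₂ − L₁ = 1.1192 − 1.1157 = 3.50×10⁻³ m
α₁L₁ − α₂L₂ = 9.2×10⁻⁶×1.1157 − 91×10⁻⁸×1.1192 = 9.245968×10⁻⁶ m/K
ΔT = 3.50×10⁻³ / 9.245968×10⁻⁶ = 378.543 K
T = 29.9 + 378.543 = 408.443 °C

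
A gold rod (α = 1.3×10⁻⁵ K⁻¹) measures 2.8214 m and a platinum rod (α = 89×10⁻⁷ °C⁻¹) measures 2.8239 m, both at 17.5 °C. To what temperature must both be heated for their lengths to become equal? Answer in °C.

T = 234.0 °C

L₁(1 + α₁ΔT) = L₂(1 + α₂ΔT) ⇒ ΔT = (L₂ − L₁)/(α₁L₁ − α₂L₂)
L₂ − L₁ = 2.8239 − 2.8214 = 2.50×10⁻³ m
α₁L₁ − α₂L₂ = 1.3×10⁻⁵×2.8214 − 89×10⁻⁷×2.8239 = 1.154549×10⁻⁵ m/K
ΔT = 2.50×10⁻³ / 1.154549×10⁻⁵ = 216.535 K
T = 17.5 + 216.535 = 234.035 °C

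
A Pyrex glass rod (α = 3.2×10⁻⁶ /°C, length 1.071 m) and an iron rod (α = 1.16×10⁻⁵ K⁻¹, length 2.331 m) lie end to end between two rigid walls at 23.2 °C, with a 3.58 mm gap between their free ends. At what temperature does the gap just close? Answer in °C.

α₁L₁ = 3.4272×10⁻⁶ m/K, α₂L₂ = 2.70396×10⁻⁵ m/K → total 3.04668×10⁻⁵ m/K
ΔT = g/(α₁L₁+α₂L₂) = 3.58×10⁻³ / 3.04668×10⁻⁵ = 117.50 K
T = 23.2 + 117.50 = 140.70 °C

T = 141 °C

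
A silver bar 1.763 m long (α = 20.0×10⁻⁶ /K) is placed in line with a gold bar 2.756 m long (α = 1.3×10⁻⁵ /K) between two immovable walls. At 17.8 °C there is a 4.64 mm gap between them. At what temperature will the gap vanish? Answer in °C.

T = 83.1 °C

Gap closes when ΔL₁ + ΔL₂ = 4.64 mm = 4.64×10⁻³ m
(α₁L₁ + α₂L₂)ΔT = g
α₁L₁ + α₂L₂ = 20.0×10⁻⁶×1.763 + 1.3×10⁻⁵×2.756 = 7.1088×10⁻⁵ m/K
ΔT = 4.64×10⁻³ / 7.1088×10⁻⁵ = 65.271 K
T = 17.8 + 65.271 = 83.071 °C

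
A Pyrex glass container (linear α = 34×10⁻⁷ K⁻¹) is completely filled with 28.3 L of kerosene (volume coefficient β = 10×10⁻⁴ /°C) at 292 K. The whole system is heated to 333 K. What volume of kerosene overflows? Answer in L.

The container also expands: β_container ≈ 3α = 1.02×10⁻⁵ /K
Net overflow = V₀(β_liq − 3α_cont)ΔT
β − 3α = 1.00×10⁻³ − 1.02×10⁻⁵ = 9.898×10⁻⁴ /K; ΔT = 41 K
ΔV = 28.3 × 9.898×10⁻⁴ × 41 = 1.15 L

1.15 L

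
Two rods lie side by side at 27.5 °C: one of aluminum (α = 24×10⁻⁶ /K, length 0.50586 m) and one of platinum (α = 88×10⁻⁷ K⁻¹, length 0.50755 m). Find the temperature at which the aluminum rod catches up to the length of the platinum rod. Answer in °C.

Equal length when α₁L₁ΔT − α₂L₂ΔT = L₂ − L₁ = 1.69×10⁻³ m
α₁L₁ = 1.214064×10⁻⁵, α₂L₂ = 4.46644×10⁻⁶ → Δ(αL) = 7.6742×10⁻⁶ m/K
ΔT = 1.69×10⁻³ / 7.6742×10⁻⁶ = 220.218 K, so T = 27.5 + 220.218 = 247.718 °C

T = 247.7 °C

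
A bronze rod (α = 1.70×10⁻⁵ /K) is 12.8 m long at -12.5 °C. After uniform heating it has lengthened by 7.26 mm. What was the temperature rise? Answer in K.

ΔT = 33.4 K

ΔL = αL₀ΔT ⇒ ΔT = ΔL / (αL₀)
ΔT = 7.26×10⁻³ m / (1.70×10⁻⁵ × 12.8 m) = 33.364 K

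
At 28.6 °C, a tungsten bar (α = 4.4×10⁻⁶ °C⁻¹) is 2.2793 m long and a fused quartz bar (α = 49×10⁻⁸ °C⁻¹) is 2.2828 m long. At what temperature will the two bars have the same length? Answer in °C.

T = 421.4 °C

Equal length when α₁L₁ΔT − α₂L₂ΔT = L₂ − L₁ = 3.50×10⁻³ m
α₁L₁ = 1.002892×10⁻⁵, α₂L₂ = 1.118572×10⁻⁶ → Δ(αL) = 8.910348×10⁻⁶ m/K
ΔT = 3.50×10⁻³ / 8.910348×10⁻⁶ = 392.802 K, so T = 28.6 + 392.802 = 421.402 °C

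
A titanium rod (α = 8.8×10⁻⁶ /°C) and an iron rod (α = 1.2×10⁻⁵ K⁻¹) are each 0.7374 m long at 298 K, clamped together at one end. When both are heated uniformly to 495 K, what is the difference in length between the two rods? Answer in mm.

0.465 mm

ΔT = 197 K
titanium: ΔL = 8.8×10⁻⁶ × 0.7374 m × 197 = 1.2784×10⁻³ m = 1.2784 mm
iron: ΔL = 1.2×10⁻⁵ × 0.7374 m × 197 = 1.7432×10⁻³ m = 1.7432 mm
difference = 1.7432 − 1.2784 = 0.4648 mm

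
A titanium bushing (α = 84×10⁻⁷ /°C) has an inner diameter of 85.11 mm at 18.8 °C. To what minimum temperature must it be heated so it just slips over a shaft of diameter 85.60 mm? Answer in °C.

Required Δd = 85.60 − 85.11 = 0.49 mm
Δd = αd₀ΔT ⇒ ΔT = Δd/(αd₀) = 0.49 / (84×10⁻⁷ × 85.11) = 685.39 K
T_min = 18.8 + 685.39 = 704.19 °C

T = 704 °C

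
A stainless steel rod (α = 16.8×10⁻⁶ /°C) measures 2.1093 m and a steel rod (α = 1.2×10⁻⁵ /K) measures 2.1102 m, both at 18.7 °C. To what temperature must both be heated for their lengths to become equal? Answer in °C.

T = 107.7 °C

Equal length when α₁L₁ΔT − α₂L₂ΔT = L₂ − L₁ = 9.00×10⁻⁴ m
α₁L₁ = 3.543624×10⁻⁵, α₂L₂ = 2.53224×10⁻⁵ → Δ(αL) = 1.011384×10⁻⁵ m/K
ΔT = 9.00×10⁻⁴ / 1.011384×10⁻⁵ = 88.987 K, so T = 18.7 + 88.987 = 107.687 °C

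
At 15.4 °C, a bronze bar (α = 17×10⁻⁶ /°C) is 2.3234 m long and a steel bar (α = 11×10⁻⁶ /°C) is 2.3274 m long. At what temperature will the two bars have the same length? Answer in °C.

Equal length when α₁L₁ΔT − α₂L₂ΔT = L₂ − L₁ = 4.00×10⁻³ m
α₁L₁ = 3.94978×10⁻⁵, α₂L₂ = 2.56014×10⁻⁵ → Δ(αL) = 1.38964×10⁻⁵ m/K
ΔT = 4.00×10⁻³ / 1.38964×10⁻⁵ = 287.844 K, so T = 15.4 + 287.844 = 303.244 °C

T = 303.2 °C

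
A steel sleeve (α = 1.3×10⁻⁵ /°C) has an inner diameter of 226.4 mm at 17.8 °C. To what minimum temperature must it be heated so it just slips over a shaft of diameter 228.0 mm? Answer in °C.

T = 561 °C

Required Δd = 228.0 − 226.4 = 1.6 mm
Δd = αd₀ΔT ⇒ ΔT = Δd/(αd₀) = 1.6 / (1.3×10⁻⁵ × 226.4) = 543.63 K
T_min = 17.8 + 543.63 = 561.43 °C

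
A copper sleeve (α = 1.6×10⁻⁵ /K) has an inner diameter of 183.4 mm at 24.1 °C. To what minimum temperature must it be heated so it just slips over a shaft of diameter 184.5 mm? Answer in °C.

Required Δd = 184.5 − 183.4 = 1.1 mm
Δd = αd₀ΔT ⇒ ΔT = Δd/(αd₀) = 1.1 / (1.6×10⁻⁵ × 183.4) = 374.86 K
T_min = 24.1 + 374.86 = 398.96 °C

T = 399 °C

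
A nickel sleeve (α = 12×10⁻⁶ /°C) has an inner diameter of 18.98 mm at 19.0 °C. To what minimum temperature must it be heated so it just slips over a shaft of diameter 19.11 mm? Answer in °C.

T = 590 °C

Required Δd = 19.11 − 18.98 = 0.13 mm
Δd = αd₀ΔT ⇒ ΔT = Δd/(αd₀) = 0.13 / (12×10⁻⁶ × 18.98) = 570.78 K
T_min = 19.0 + 570.78 = 589.78 °C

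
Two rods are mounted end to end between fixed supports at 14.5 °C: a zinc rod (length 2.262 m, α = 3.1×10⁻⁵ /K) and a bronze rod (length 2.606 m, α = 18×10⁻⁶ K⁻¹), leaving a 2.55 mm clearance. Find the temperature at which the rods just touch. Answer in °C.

T = 36.3 °C

α₁L₁ = 7.0122×10⁻⁵ m/K, α₂L₂ = 4.6908×10⁻⁵ m/K → total 1.1703×10⁻⁴ m/K
ΔT = g/(α₁L₁+α₂L₂) = 2.55×10⁻³ / 1.1703×10⁻⁴ = 21.789 K
T = 14.5 + 21.789 = 36.289 °C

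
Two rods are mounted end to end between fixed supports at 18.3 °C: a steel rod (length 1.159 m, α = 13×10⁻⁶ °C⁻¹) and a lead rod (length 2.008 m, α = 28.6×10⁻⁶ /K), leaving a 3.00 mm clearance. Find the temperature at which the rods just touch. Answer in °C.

Gap closes when ΔL₁ + ΔL₂ = 3.00 mm = 3.00×10⁻³ m
(α₁L₁ + α₂L₂)ΔT = g
α₁L₁ + α₂L₂ = 13×10⁻⁶×1.159 + 28.6×10⁻⁶×2.008 = 7.24958×10⁻⁵ m/K
ΔT = 3.00×10⁻³ / 7.24958×10⁻⁵ = 41.382 K
T = 18.3 + 41.382 = 59.682 °C

T = 59.7 °C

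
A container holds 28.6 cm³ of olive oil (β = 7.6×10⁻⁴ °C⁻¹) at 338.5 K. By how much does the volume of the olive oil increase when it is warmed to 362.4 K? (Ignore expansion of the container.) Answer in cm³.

|ΔT| = |362.4 − 338.5| = 23.9 K
ΔV = βV₀ΔT = (7.6×10⁻⁴)(28.6)(23.9) = 0.519 cm³

ΔV = 0.519 cm³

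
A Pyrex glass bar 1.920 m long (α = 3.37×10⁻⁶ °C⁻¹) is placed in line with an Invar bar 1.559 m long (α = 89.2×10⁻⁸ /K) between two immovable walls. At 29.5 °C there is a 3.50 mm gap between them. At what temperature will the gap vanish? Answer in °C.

α₁L₁ = 6.4704×10⁻⁶ m/K, α₂L₂ = 1.390628×10⁻⁶ m/K → total 7.861028×10⁻⁶ m/K
ΔT = g/(α₁L₁+α₂L₂) = 3.50×10⁻³ / 7.861028×10⁻⁶ = 445.23 K
T = 29.5 + 445.23 = 474.73 °C

T = 475 °C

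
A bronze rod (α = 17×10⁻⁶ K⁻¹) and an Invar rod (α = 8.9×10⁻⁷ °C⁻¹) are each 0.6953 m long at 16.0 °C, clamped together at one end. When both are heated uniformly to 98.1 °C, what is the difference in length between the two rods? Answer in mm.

0.920 mm

ΔT = 82.1 K
bronze: ΔL = 17×10⁻⁶ × 0.6953 m × 82.1 = 9.7043×10⁻⁴ m = 0.97043 mm
Invar: ΔL = 8.9×10⁻⁷ × 0.6953 m × 82.1 = 5.0805×10⁻⁵ m = 0.050805 mm
difference = 0.97043 − 0.050805 = 0.919625 mm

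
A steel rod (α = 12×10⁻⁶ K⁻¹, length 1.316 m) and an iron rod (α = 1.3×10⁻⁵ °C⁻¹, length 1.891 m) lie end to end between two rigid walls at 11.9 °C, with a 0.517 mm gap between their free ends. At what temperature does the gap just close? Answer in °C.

α₁L₁ = 1.5792×10⁻⁵ m/K, α₂L₂ = 2.4583×10⁻⁵ m/K → total 4.0375×10⁻⁵ m/K
ΔT = g/(α₁L₁+α₂L₂) = 5.17×10⁻⁴ / 4.0375×10⁻⁵ = 12.805 K
T = 11.9 + 12.805 = 24.705 °C

T = 24.7 °C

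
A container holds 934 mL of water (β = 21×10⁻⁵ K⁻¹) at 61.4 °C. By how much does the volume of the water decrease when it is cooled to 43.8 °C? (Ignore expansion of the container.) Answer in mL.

ΔV = 3.45 mL

|ΔT| = |43.8 − 61.4| = 17.6 K
ΔV = βV₀ΔT = (21×10⁻⁵)(934)(17.6) = 3.45 mL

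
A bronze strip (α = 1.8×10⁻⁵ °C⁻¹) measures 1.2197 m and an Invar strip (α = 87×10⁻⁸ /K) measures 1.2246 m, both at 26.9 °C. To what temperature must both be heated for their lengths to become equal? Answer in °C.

L₁(1 + α₁ΔT) = L₂(1 + α₂ΔT) ⇒ ΔT = (L₂ − L₁)/(α₁L₁ − α₂L₂)
L₂ − L₁ = 1.2246 − 1.2197 = 4.90×10⁻³ m
α₁L₁ − α₂L₂ = 1.8×10⁻⁵×1.2197 − 87×10⁻⁸×1.2246 = 2.0889198×10⁻⁵ m/K
ΔT = 4.90×10⁻³ / 2.0889198×10⁻⁵ = 234.571 K
T = 26.9 + 234.571 = 261.471 °C

T = 261.5 °C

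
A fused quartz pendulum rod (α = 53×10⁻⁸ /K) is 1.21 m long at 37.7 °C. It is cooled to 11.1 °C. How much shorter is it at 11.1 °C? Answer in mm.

ΔL = 0.0171 mm

|ΔT| = |11.1 − 37.7| = 26.6 K
ΔL = αL₀ΔT = (53×10⁻⁸)(1.21)(26.6) = 1.71×10⁻⁵ m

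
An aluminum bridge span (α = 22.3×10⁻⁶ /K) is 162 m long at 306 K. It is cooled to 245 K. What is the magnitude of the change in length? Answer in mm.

|ΔT| = |245 − 306| = 61 K
ΔL = αL₀ΔT = (22.3×10⁻⁶)(162)(61) = 2.20×10⁻¹ m

ΔL = 220 mm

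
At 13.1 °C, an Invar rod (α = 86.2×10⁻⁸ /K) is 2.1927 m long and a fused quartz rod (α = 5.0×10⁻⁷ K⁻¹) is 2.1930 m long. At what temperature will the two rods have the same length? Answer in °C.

L₁(1 + α₁ΔT) = L₂(1 + α₂ΔT) ⇒ ΔT = (L₂ − L₁)/(α₁L₁ − α₂L₂)
L₂ − L₁ = 2.1930 − 2.1927 = 3.00×10⁻⁴ m
α₁L₁ − α₂L₂ = 86.2×10⁻⁸×2.1927 − 5.0×10⁻⁷×2.1930 = 7.936074×10⁻⁷ m/K
ΔT = 3.00×10⁻⁴ / 7.936074×10⁻⁷ = 378.021 K
T = 13.1 + 378.021 = 391.121 °C

T = 391.1 °C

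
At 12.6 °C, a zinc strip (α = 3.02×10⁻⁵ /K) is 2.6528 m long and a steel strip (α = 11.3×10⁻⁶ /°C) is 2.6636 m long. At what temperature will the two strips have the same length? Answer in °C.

L₁(1 + α₁ΔT) = L₂(1 + α₂ΔT) ⇒ ΔT = (L₂ − L₁)/(α₁L₁ − α₂L₂)
L₂ − L₁ = 2.6636 − 2.6528 = 1.08×10⁻² m
α₁L₁ − α₂L₂ = 3.02×10⁻⁵×2.6528 − 11.3×10⁻⁶×2.6636 = 5.001588×10⁻⁵ m/K
ΔT = 1.08×10⁻² / 5.001588×10⁻⁵ = 215.931 K
T = 12.6 + 215.931 = 228.531 °C

T = 228.5 °C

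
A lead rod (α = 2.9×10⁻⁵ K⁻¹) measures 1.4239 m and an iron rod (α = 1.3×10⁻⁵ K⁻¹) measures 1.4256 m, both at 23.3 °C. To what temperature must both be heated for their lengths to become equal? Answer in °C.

L₁(1 + α₁ΔT) = L₂(1 + α₂ΔT) ⇒ ΔT = (L₂ − L₁)/(α₁L₁ − α₂L₂)
L₂ − L₁ = 1.4256 − 1.4239 = 1.70×10⁻³ m
α₁L₁ − α₂L₂ = 2.9×10⁻⁵×1.4239 − 1.3×10⁻⁵×1.4256 = 2.27603×10⁻⁵ m/K
ΔT = 1.70×10⁻³ / 2.27603×10⁻⁵ = 74.6915 K
T = 23.3 + 74.6915 = 97.9915 °C

T = 97.99 °C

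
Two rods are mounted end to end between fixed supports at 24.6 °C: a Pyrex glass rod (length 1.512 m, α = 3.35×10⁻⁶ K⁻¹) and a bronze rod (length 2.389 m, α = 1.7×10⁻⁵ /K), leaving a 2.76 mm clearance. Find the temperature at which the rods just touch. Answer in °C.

Gap closes when ΔL₁ + ΔL₂ = 2.76 mm = 2.76×10⁻³ m
(α₁L₁ + α₂L₂)ΔT = g
α₁L₁ + α₂L₂ = 3.35×10⁻⁶×1.512 + 1.7×10⁻⁵×2.389 = 4.56782×10⁻⁵ m/K
ΔT = 2.76×10⁻³ / 4.56782×10⁻⁵ = 60.423 K
T = 24.6 + 60.423 = 85.023 °C

T = 85.0 °C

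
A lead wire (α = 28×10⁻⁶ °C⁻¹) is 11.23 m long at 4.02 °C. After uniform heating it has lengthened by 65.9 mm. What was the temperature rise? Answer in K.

ΔL = αL₀ΔT ⇒ ΔT = ΔL / (αL₀)
ΔT = 65.9×10⁻³ m / (28×10⁻⁶ × 11.23 m) = 209.58 K

ΔT = 210 K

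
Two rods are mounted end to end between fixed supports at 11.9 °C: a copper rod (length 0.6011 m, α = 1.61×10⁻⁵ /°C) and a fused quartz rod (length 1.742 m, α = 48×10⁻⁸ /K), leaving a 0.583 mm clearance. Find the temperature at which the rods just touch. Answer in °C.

α₁L₁ = 9.67771×10⁻⁶ m/K, α₂L₂ = 8.3616×10⁻⁷ m/K → total 1.051387×10⁻⁵ m/K
ΔT = g/(α₁L₁+α₂L₂) = 5.83×10⁻⁴ / 1.051387×10⁻⁵ = 55.451 K
T = 11.9 + 55.451 = 67.351 °C

T = 67.4 °C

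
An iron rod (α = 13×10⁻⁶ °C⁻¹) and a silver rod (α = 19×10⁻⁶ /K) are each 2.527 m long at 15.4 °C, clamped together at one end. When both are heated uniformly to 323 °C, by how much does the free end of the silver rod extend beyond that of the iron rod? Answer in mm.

4.66 mm

ΔT = 307.6 K
iron: ΔL = 13×10⁻⁶ × 2.527 m × 307.6 = 1.0105×10⁻² m = 10.105 mm
silver: ΔL = 19×10⁻⁶ × 2.527 m × 307.6 = 1.4769×10⁻² m = 14.769 mm
difference = 14.769 − 10.105 = 4.664 mm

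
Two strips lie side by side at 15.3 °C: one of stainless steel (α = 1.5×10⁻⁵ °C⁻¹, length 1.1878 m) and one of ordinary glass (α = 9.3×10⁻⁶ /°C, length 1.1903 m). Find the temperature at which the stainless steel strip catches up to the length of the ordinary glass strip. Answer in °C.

T = 385.8 °C

L₁(1 + α₁ΔT) = L₂(1 + α₂ΔT) ⇒ ΔT = (L₂ − L₁)/(α₁L₁ − α₂L₂)
L₂ − L₁ = 1.1903 − 1.1878 = 2.50×10⁻³ m
α₁L₁ − α₂L₂ = 1.5×10⁻⁵×1.1878 − 9.3×10⁻⁶×1.1903 = 6.74721×10⁻⁶ m/K
ΔT = 2.50×10⁻³ / 6.74721×10⁻⁶ = 370.524 K
T = 15.3 + 370.524 = 385.824 °C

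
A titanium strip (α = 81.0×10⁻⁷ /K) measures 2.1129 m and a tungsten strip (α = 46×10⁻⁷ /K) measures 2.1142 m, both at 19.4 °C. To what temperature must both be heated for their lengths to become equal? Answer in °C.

L₁(1 + α₁ΔT) = L₂(1 + α₂ΔT) ⇒ ΔT = (L₂ − L₁)/(α₁L₁ − α₂L₂)
L₂ − L₁ = 2.1142 − 2.1129 = 1.30×10⁻³ m
α₁L₁ − α₂L₂ = 81.0×10⁻⁷×2.1129 − 46×10⁻⁷×2.1142 = 7.38917×10⁻⁶ m/K
ΔT = 1.30×10⁻³ / 7.38917×10⁻⁶ = 175.933 K
T = 19.4 + 175.933 = 195.333 °C

T = 195.3 °C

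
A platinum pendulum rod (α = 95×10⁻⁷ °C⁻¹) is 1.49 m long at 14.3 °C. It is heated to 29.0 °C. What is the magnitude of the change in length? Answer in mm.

|ΔT| = |29.0 − 14.3| = 14.7 K
ΔL = αL₀ΔT = (95×10⁻⁷)(1.49)(14.7) = 2.08×10⁻⁴ m

ΔL = 0.208 mm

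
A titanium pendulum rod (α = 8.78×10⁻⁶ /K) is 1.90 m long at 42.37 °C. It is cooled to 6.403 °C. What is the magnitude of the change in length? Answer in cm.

|ΔT| = |6.403 − 42.37| = 35.967 K
ΔL = αL₀ΔT = (8.78×10⁻⁶)(1.90)(35.967) = 6.00×10⁻⁴ m

ΔL = 0.0600 cm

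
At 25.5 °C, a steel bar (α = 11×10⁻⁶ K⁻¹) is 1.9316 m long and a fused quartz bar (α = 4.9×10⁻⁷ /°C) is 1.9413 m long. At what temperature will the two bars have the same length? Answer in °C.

L₁(1 + α₁ΔT) = L₂(1 + α₂ΔT) ⇒ ΔT = (L₂ − L₁)/(α₁L₁ − α₂L₂)
L₂ − L₁ = 1.9413 − 1.9316 = 9.70×10⁻³ m
α₁L₁ − α₂L₂ = 11×10⁻⁶×1.9316 − 4.9×10⁻⁷×1.9413 = 2.0296363×10⁻⁵ m/K
ΔT = 9.70×10⁻³ / 2.0296363×10⁻⁵ = 477.918 K
T = 25.5 + 477.918 = 503.418 °C

T = 503.4 °C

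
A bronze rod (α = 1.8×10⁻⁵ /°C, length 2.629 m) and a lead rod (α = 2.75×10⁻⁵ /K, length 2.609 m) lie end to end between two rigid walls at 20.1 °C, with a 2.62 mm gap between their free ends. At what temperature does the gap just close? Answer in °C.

α₁L₁ = 4.7322×10⁻⁵ m/K, α₂L₂ = 7.17475×10⁻⁵ m/K → total 1.190695×10⁻⁴ m/K
ΔT = g/(α₁L₁+α₂L₂) = 2.62×10⁻³ / 1.190695×10⁻⁴ = 22.004 K
T = 20.1 + 22.004 = 42.104 °C

T = 42.1 °C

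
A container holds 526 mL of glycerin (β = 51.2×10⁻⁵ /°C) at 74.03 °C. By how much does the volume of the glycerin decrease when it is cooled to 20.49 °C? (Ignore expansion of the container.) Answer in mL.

|ΔT| = |20.49 − 74.03| = 53.54 K
ΔV = βV₀ΔT = (51.2×10⁻⁵)(526)(53.54) = 14.4 mL

ΔV = 14.4 mL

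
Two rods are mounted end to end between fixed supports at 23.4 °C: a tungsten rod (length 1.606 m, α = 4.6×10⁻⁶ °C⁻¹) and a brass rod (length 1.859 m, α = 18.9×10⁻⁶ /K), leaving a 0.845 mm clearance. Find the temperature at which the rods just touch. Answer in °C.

Gap closes when ΔL₁ + ΔL₂ = 0.845 mm = 8.45×10⁻⁴ m
(α₁L₁ + α₂L₂)ΔT = g
α₁L₁ + α₂L₂ = 4.6×10⁻⁶×1.606 + 18.9×10⁻⁶×1.859 = 4.25227×10⁻⁵ m/K
ΔT = 8.45×10⁻⁴ / 4.25227×10⁻⁵ = 19.872 K
T = 23.4 + 19.872 = 43.272 °C

T = 43.3 °C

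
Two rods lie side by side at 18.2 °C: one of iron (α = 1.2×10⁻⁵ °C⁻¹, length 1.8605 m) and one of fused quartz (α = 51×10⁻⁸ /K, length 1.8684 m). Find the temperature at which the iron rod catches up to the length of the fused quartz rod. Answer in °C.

L₁(1 + α₁ΔT) = L₂(1 + α₂ΔT) ⇒ ΔT = (L₂ − L₁)/(α₁L₁ − α₂L₂)
L₂ − L₁ = 1.8684 − 1.8605 = 7.90×10⁻³ m
α₁L₁ − α₂L₂ = 1.2×10⁻⁵×1.8605 − 51×10⁻⁸×1.8684 = 2.1373116×10⁻⁵ m/K
ΔT = 7.90×10⁻³ / 2.1373116×10⁻⁵ = 369.623 K
T = 18.2 + 369.623 = 387.823 °C

T = 387.8 °C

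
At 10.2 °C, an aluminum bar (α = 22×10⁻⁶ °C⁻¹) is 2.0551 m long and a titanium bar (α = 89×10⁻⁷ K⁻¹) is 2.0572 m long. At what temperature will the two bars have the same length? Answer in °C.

T = 88.26 °C

Equal length when α₁L₁ΔT − α₂L₂ΔT = L₂ − L₁ = 2.10×10⁻³ m
α₁L₁ = 4.52122×10⁻⁵, α₂L₂ = 1.830908×10⁻⁵ → Δ(αL) = 2.690312×10⁻⁵ m/K
ΔT = 2.10×10⁻³ / 2.690312×10⁻⁵ = 78.0579 K, so T = 10.2 + 78.0579 = 88.2579 °C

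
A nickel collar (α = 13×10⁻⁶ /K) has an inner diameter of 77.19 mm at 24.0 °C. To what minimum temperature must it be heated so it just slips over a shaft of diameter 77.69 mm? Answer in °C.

Required Δd = 77.69 − 77.19 = 0.50 mm
Δd = αd₀ΔT ⇒ ΔT = Δd/(αd₀) = 0.50 / (13×10⁻⁶ × 77.19) = 498.27 K
T_min = 24.0 + 498.27 = 522.27 °C

T = 522 °C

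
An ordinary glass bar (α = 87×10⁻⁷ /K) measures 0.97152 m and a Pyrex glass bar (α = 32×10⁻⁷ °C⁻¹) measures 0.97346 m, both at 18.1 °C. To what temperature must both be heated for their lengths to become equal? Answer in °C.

L₁(1 + α₁ΔT) = L₂(1 + α₂ΔT) ⇒ ΔT = (L₂ − L₁)/(α₁L₁ − α₂L₂)
L₂ − L₁ = 0.97346 − 0.97152 = 1.94×10⁻³ m
α₁L₁ − α₂L₂ = 87×10⁻⁷×0.97152 − 32×10⁻⁷×0.97346 = 5.337152×10⁻⁶ m/K
ΔT = 1.94×10⁻³ / 5.337152×10⁻⁶ = 363.490 K
T = 18.1 + 363.490 = 381.590 °C

T = 381.6 °C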